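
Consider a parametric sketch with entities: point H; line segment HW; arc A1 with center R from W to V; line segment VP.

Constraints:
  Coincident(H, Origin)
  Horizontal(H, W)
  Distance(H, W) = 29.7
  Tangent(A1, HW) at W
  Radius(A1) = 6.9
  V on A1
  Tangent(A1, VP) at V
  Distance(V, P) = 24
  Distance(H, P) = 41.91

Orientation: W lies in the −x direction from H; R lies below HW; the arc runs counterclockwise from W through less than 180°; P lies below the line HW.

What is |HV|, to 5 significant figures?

37.331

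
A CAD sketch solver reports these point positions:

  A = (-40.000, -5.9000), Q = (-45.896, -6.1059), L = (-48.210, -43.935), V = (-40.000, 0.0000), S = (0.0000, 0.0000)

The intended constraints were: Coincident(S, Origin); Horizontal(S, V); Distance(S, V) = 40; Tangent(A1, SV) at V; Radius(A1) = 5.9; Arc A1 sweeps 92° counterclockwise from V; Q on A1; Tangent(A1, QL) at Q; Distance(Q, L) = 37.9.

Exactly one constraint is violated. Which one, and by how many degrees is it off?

Tangent(A1, QL) at Q — off by 5.50°.

S = (0.00, 0.00) ✓; S.y = 0.00, V.y = 0.00 ✓; |SV| = 40.00 ✓; ∠(AV, VS) = 90.00° ✓; |AV| = 5.900 ✓; bearing(A→Q) − bearing(A→V) = 92.00° ✓; |AQ| = 5.900 ✓; ∠(AQ, QL) = 95.50° ✗; |QL| = 37.90 ✓.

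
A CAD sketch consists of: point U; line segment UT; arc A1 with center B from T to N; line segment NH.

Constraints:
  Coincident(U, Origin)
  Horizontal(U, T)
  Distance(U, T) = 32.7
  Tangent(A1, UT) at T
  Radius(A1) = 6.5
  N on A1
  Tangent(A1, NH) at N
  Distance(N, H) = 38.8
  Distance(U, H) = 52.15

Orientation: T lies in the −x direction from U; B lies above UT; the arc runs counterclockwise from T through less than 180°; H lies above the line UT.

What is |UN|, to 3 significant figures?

27.0

Checks: U.y = 0.00, T.y = 0.00 ✓; |BN| = 6.500 ✓; ∠(BN, NH) = 90.00° ✓; |NH| = 38.80 ✓; |UH| = 52.15 ✓.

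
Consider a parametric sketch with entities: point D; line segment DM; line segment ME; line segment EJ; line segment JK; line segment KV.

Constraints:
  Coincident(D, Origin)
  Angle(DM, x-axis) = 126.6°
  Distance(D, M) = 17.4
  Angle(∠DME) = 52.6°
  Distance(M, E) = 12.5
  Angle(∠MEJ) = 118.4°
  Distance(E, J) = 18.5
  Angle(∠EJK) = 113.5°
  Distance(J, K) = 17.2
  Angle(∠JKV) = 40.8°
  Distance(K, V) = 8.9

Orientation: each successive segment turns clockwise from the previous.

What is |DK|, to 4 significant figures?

15.99

D is at the origin; DM runs at 126.6° with length 17.4, so M = (-10.37, 13.97). ∠DME = 52.6° gives ME at -0.8000° from the x-axis; with |ME| = 12.5, E = (2.124, 13.79). ∠MEJ = 118.4° gives EJ at -62.40° from the x-axis; with |EJ| = 18.5, J = (10.70, -2.600). ∠EJK = 113.5° gives JK at -128.9° from the x-axis; with |JK| = 17.2, K = (-0.1055, -15.99). Then |DK| = |K − D| = 15.99.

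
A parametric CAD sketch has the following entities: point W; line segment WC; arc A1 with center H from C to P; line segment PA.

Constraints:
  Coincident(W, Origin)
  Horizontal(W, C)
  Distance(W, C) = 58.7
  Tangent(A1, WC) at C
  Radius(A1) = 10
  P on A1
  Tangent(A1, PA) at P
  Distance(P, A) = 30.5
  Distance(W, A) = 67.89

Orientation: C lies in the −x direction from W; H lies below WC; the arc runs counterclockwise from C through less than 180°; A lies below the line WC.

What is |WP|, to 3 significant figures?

69.1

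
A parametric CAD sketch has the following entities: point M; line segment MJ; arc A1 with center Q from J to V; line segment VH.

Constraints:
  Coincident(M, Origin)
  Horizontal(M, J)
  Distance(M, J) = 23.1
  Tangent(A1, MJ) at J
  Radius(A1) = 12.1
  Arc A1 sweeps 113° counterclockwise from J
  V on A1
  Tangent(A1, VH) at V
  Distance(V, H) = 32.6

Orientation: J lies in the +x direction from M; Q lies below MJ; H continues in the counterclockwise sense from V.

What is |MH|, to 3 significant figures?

53.0

M is at the origin; MJ is horizontal with |MJ| = 23.1 and J on the +x side, so J = (23.1, 0.00). A1 meets MJ tangentially, so QJ is at right angles to MJ, so Q = J + (0, -12.1) = (23.1, -12.1). On A1, J sits at bearing 90° from Q; a 113° counterclockwise sweep puts V at bearing 203°, so V = Q + 12.1·(cos 203°, sin 203°) = (12.0, -16.8). Since A1 is tangent to VH there, QV ⟂ VH, so VH runs along (−sin 203°, cos 203°); with |VH| = 32.6, H = (24.7, -46.8). Then |MH| = |H − M| = 53.0.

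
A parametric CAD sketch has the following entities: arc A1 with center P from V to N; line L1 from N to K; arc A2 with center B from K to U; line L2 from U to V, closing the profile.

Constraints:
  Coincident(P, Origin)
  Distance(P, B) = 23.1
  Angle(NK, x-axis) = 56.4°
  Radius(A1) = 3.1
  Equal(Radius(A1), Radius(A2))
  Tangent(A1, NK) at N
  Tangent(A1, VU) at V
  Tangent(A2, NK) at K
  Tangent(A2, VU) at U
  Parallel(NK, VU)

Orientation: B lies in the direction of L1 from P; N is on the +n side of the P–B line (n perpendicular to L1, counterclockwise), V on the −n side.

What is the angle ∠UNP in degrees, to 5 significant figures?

74.976°

The slot axis is L1's direction at 56.4°, so u = (cos 56.4°, sin 56.4°) = (0.55339, 0.83292) and n = (−sin 56.4°, cos 56.4°) = (-0.83292, 0.55339). P is at the origin and B lies 23.1 along u from P, so B = 23.1·u = (12.783, 19.240). Tangency of A1 to both parallel lines with radius 3.1 puts N and V at P ± 3.1·n: N = (-2.5821, 1.7155), V = (2.5821, -1.7155). Equal radii place K and U the same way about B: K = B + 3.1·n = (10.201, 20.956), U = B − 3.1·n = (15.365, 17.525). Then cos ∠UNP = NU·NP / (|NU||NP|), giving 74.976°.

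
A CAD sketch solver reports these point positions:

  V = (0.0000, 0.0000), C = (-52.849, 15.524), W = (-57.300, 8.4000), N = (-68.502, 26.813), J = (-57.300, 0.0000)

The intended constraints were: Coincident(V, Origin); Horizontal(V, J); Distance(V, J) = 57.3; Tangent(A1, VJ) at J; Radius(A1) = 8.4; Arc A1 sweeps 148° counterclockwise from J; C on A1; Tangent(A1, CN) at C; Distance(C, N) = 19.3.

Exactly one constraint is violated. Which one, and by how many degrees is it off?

Tangent(A1, CN) at C — off by 3.80°.

V = (0.00, 0.00) ✓; V.y = 0.00, J.y = 0.00 ✓; |VJ| = 57.30 ✓; ∠(WJ, JV) = 90.00° ✓; |WJ| = 8.400 ✓; bearing(W→C) − bearing(W→J) = 148.0° ✓; |WC| = 8.400 ✓; ∠(WC, CN) = 93.80° ✗; |CN| = 19.30 ✓.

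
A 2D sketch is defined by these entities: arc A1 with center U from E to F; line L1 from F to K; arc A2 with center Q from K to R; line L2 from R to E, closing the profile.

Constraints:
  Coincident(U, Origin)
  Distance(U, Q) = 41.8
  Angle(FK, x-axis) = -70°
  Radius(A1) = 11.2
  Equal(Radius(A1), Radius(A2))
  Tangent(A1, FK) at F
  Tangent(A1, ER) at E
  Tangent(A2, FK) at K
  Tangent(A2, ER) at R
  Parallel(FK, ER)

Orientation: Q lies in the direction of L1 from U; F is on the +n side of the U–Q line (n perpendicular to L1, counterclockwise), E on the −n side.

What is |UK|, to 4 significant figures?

43.27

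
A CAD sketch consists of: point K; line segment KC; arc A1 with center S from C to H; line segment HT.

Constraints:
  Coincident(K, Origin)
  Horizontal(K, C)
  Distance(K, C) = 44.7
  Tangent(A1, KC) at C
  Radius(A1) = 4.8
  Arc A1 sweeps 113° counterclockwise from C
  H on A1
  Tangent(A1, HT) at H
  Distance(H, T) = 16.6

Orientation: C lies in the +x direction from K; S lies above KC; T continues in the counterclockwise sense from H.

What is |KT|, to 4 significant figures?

47.95

On A1, C sits at bearing -90° from S; a 113° counterclockwise sweep puts H at bearing 23°, so H = S + 4.8·(cos 23°, sin 23°) = (49.12, 6.676). Since A1 is tangent to HT there, SH ⟂ HT, so HT runs along (−sin 23°, cos 23°); with |HT| = 16.6, T = (42.63, 21.96). Then |KT| = |T − K| = 47.95.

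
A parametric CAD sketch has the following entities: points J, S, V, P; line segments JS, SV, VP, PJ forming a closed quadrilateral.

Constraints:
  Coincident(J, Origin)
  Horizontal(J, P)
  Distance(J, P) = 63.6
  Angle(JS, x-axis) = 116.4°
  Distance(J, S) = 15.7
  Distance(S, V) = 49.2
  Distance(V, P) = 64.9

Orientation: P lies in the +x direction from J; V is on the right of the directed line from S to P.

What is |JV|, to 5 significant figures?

33.788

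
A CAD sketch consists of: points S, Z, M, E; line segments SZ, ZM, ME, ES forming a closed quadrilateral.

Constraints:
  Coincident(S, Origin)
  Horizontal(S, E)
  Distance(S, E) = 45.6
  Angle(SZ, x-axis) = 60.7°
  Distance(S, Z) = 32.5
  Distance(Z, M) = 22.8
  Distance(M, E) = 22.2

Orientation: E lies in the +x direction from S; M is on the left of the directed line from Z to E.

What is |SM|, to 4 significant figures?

42.66

Checks: |ZM| = 22.80 ✓; |ME| = 22.20 ✓.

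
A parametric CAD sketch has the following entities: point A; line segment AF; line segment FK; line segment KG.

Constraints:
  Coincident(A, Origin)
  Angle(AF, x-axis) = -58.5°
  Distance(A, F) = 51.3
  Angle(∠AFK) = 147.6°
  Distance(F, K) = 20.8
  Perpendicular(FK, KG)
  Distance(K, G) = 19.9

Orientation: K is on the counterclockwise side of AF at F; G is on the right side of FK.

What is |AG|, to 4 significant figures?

79.73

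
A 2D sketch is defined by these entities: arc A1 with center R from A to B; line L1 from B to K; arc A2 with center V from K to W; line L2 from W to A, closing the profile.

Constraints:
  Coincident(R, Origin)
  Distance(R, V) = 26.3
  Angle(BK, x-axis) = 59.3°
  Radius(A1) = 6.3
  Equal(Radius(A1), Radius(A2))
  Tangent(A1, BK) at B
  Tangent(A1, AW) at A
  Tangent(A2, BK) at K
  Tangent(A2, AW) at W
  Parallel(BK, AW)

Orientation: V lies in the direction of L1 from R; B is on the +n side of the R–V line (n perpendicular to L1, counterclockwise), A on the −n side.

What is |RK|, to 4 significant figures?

27.04

The slot axis is L1's direction at 59.3°, so u = (cos 59.3°, sin 59.3°) = (0.5105, 0.8599) and n = (−sin 59.3°, cos 59.3°) = (-0.8599, 0.5105). R is at the origin and V lies 26.3 along u from R, so V = 26.3·u = (13.43, 22.61). Tangency of A1 to both parallel lines with radius 6.3 puts B and A at R ± 6.3·n: B = (-5.417, 3.216), A = (5.417, -3.216). Equal radii place K and W the same way about V: K = V + 6.3·n = (8.010, 25.83), W = V − 6.3·n = (18.84, 19.40). Then |RK| = |K − R| = 27.04.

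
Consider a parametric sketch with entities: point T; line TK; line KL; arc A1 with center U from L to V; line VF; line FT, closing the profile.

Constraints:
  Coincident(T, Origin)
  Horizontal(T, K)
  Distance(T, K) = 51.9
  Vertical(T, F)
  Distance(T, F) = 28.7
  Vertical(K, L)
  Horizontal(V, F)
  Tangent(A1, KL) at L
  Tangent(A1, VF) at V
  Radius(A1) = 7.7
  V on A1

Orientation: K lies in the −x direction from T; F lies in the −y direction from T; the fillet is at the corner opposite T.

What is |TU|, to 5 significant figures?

48.935

T and F share the same x with |TF| = 28.7 and F on the −y side, so F = (0.0000, -28.700). The virtual corner opposite T is at (-51.900, -28.700). Tangency of A1 to KL means the radius UL is perpendicular to KL and A1 meets VF tangentially, so UV is at right angles to VF, with radius 7.7, so the center U sits 7.7 in from both sides at U = (-44.200, -21.000). Then |TU| = |U − T| = 48.935.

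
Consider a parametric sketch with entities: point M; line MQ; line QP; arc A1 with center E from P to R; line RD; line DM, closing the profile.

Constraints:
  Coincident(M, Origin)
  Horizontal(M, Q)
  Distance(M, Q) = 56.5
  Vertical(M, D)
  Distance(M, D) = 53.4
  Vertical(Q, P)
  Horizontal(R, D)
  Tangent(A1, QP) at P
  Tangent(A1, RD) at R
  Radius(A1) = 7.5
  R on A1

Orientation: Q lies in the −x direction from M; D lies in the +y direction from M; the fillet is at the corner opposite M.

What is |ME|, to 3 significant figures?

67.1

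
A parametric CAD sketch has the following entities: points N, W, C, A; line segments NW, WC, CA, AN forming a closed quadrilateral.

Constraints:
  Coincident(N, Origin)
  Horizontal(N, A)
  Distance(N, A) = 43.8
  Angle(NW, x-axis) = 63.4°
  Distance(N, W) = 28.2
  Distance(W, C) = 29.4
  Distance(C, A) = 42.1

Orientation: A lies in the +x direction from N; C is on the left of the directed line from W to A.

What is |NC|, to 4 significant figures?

55.69

N is at the origin; N and A share the same y with |NA| = 43.8 and A in +x, so A = (43.8, 0). NW runs at 63.4° with |NW| = 28.2, so W = (12.63, 25.22). C is determined by |WC| = 29.4 and |CA| = 42.1 together: it lies at the intersection of circle(W, 29.4) and circle(A, 42.1). With |WA| = 40.09, the foot of the radical line on WA is 8.723 from W and the perpendicular offset is √(29.4² − 8.723²) = 28.08. Taking the left-of-WA solution: C = (37.07, 41.56).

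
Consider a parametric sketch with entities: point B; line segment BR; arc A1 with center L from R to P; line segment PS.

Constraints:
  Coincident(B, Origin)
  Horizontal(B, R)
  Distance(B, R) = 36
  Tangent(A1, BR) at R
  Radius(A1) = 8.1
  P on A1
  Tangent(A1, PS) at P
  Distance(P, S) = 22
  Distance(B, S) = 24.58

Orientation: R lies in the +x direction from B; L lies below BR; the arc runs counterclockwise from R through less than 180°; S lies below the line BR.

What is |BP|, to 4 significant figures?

30.06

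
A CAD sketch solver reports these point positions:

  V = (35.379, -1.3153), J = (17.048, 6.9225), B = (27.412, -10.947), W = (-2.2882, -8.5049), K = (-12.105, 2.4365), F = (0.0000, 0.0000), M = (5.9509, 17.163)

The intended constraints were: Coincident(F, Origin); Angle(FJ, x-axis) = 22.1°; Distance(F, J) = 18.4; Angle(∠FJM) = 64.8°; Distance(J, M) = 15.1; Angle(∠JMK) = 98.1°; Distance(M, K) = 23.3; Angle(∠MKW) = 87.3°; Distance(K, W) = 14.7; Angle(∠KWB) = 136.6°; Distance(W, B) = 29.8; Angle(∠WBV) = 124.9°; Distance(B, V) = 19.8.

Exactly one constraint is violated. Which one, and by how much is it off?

Distance(B, V) = 19.8 — off by 7.30.

F = (0.00, 0.00) ✓; FJ at 22.10° ✓; |FJ| = 18.40 ✓; ∠FJM = 64.80° ✓; |JM| = 15.10 ✓; ∠JMK = 98.10° ✓; |MK| = 23.30 ✓; ∠MKW = 87.30° ✓; |KW| = 14.70 ✓; ∠KWB = 136.6° ✓; |WB| = 29.80 ✓; ∠WBV = 124.9° ✓; |BV| = 12.50 ✗.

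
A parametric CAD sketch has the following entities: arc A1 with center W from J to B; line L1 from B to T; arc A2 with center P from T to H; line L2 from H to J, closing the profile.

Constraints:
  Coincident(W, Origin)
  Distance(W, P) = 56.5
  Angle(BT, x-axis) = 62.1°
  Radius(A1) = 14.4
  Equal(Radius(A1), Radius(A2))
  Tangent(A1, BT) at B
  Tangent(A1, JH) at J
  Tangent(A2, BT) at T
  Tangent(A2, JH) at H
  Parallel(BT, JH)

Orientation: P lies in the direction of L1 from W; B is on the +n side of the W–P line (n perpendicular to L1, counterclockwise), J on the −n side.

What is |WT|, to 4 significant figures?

58.31

The slot axis is L1's direction at 62.1°, so u = (cos 62.1°, sin 62.1°) = (0.4679, 0.8838) and n = (−sin 62.1°, cos 62.1°) = (-0.8838, 0.4679). W is at the origin and P lies 56.5 along u from W, so P = 56.5·u = (26.44, 49.93). Tangency of A1 to both parallel lines with radius 14.4 puts B and J at W ± 14.4·n: B = (-12.73, 6.738), J = (12.73, -6.738). Equal radii place T and H the same way about P: T = P + 14.4·n = (13.71, 56.67), H = P − 14.4·n = (39.16, 43.19). Then |WT| = |T − W| = 58.31.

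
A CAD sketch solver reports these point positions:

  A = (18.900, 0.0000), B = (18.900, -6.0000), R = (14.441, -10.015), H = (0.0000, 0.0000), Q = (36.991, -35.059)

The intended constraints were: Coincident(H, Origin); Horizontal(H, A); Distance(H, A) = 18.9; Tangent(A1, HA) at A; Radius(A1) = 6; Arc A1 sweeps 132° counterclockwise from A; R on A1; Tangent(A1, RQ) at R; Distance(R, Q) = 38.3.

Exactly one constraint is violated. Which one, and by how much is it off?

Distance(R, Q) = 38.3 — off by 4.60.

H = (0.00, 0.00) ✓; H.y = 0.00, A.y = 0.00 ✓; |HA| = 18.90 ✓; ∠(BA, AH) = 90.00° ✓; |BA| = 6.000 ✓; bearing(B→R) − bearing(B→A) = 132.0° ✓; |BR| = 6.000 ✓; ∠(BR, RQ) = 90.00° ✓; |RQ| = 33.70 ✗.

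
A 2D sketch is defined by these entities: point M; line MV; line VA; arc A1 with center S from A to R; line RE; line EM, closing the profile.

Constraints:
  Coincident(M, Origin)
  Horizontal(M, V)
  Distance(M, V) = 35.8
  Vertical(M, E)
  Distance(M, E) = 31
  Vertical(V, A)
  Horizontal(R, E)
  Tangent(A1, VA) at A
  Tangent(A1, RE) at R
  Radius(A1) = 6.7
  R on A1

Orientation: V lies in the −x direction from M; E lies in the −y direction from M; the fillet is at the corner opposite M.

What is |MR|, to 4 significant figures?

42.52

The virtual corner opposite M is at (-35.80, -31.00). A1 meets VA tangentially, so SA is at right angles to VA and A1 meets RE tangentially, so SR is at right angles to RE, with radius 6.7, so the center S sits 6.7 in from both sides at S = (-29.10, -24.30). That places the tangent points at A = (-35.80, -24.30) on VA and R = (-29.10, -31.00) on RE. Then |MR| = |R − M| = 42.52.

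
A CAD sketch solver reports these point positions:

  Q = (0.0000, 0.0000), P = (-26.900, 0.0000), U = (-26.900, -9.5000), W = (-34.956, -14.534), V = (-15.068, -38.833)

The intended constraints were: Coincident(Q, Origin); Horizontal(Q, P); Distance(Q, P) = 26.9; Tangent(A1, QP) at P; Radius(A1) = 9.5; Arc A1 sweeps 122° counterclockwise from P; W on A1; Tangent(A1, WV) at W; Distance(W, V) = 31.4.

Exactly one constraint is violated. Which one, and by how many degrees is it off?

Tangent(A1, WV) at W — off by 7.30°.

Q = (0.00, 0.00) ✓; Q.y = 0.00, P.y = 0.00 ✓; |QP| = 26.90 ✓; ∠(UP, PQ) = 90.00° ✓; |UP| = 9.500 ✓; bearing(U→W) − bearing(U→P) = 122.0° ✓; |UW| = 9.499 ✓; ∠(UW, WV) = 82.70° ✗; |WV| = 31.40 ✓.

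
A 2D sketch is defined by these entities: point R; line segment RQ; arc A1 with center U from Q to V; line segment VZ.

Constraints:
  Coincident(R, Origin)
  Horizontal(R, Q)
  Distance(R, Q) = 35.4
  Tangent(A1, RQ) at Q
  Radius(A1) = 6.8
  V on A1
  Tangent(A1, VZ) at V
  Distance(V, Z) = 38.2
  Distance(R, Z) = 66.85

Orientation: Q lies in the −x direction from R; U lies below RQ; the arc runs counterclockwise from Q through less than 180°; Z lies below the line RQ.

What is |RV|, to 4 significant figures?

42.25

R is at the origin; RQ is horizontal with |RQ| = 35.4 and Q on the −x side, so Q = (-35.40, 0.000). A1 meets RQ tangentially, so UQ is at right angles to RQ, so U = Q + (0, -6.8) = (-35.40, -6.800). Since UV ⟂ VZ (tangency), |UZ| = √(6.8² + 38.2²) = 38.80 regardless of where V sits on A1. So Z lies on both circle(R, 66.85) and circle(U, 38.80); the below-RQ intersection is Z = (-52.18, -41.78). V is the foot of the tangent from Z: V = (-41.95, -4.979).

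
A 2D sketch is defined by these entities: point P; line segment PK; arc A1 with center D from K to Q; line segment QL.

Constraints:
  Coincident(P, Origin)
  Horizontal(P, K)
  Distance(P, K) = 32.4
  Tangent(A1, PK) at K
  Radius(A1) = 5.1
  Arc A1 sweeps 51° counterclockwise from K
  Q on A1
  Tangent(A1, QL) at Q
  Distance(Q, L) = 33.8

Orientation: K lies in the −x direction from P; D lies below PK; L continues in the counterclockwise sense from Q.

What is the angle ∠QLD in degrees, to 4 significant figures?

8.580°

On A1, K sits at bearing 90° from D; a 51° counterclockwise sweep puts Q at bearing 141°, so Q = D + 5.1·(cos 141°, sin 141°) = (-36.36, -1.890). A1 meets QL tangentially, so DQ is at right angles to QL, so QL runs along (−sin 141°, cos 141°); with |QL| = 33.8, L = (-57.63, -28.16). Then cos ∠QLD = LQ·LD / (|LQ||LD|), giving 8.580°.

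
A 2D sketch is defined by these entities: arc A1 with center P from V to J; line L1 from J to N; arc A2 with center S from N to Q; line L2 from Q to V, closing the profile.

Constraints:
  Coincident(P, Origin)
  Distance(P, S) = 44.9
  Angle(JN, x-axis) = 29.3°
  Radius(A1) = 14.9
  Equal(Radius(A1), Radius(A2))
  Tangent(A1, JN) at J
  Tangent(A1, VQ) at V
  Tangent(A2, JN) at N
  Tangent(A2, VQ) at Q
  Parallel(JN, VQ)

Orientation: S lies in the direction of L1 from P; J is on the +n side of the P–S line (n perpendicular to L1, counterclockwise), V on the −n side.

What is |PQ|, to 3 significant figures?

47.3

Tangency of A1 to both parallel lines with radius 14.9 puts J and V at P ± 14.9·n: J = (-7.29, 13.0), V = (7.29, -13.0). Equal radii place N and Q the same way about S: N = S + 14.9·n = (31.9, 35.0), Q = S − 14.9·n = (46.4, 8.98). Then |PQ| = |Q − P| = 47.3.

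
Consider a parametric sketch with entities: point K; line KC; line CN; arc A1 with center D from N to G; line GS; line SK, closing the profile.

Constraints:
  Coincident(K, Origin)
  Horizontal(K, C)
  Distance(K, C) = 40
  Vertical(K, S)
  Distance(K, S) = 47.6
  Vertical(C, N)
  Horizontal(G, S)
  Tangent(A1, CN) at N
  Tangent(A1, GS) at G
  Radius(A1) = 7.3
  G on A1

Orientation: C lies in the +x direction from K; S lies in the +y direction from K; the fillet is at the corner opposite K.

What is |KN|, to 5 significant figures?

56.781

The virtual corner opposite K is at (40.000, 47.600). Since A1 is tangent to CN there, DN ⟂ CN and A1 meets GS tangentially, so DG is at right angles to GS, with radius 7.3, so the center D sits 7.3 in from both sides at D = (32.700, 40.300). That places the tangent points at N = (40.000, 40.300) on CN and G = (32.700, 47.600) on GS. Then |KN| = |N − K| = 56.781.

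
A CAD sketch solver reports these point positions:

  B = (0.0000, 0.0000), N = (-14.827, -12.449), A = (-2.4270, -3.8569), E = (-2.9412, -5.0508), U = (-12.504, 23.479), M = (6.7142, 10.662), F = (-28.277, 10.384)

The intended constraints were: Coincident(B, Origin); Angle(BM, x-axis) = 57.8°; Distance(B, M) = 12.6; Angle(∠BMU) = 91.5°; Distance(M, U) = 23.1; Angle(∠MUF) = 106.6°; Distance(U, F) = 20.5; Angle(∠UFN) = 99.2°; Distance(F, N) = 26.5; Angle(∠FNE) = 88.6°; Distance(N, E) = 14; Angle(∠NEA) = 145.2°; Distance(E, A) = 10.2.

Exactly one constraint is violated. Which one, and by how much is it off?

Distance(E, A) = 10.2 — off by 8.90.

B = (0.00, 0.00) ✓; BM at 57.80° ✓; |BM| = 12.60 ✓; ∠BMU = 91.50° ✓; |MU| = 23.10 ✓; ∠MUF = 106.6° ✓; |UF| = 20.50 ✓; ∠UFN = 99.20° ✓; |FN| = 26.50 ✓; ∠FNE = 88.60° ✓; |NE| = 14.00 ✓; ∠NEA = 145.2° ✓; |EA| = 1.300 ✗.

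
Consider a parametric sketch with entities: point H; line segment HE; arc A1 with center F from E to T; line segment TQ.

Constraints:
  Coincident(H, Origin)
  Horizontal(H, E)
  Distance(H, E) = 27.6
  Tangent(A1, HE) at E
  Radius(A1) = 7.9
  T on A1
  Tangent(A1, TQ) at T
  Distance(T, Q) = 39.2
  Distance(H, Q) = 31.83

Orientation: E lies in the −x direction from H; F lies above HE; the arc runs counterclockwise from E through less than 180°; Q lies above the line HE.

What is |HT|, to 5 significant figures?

21.923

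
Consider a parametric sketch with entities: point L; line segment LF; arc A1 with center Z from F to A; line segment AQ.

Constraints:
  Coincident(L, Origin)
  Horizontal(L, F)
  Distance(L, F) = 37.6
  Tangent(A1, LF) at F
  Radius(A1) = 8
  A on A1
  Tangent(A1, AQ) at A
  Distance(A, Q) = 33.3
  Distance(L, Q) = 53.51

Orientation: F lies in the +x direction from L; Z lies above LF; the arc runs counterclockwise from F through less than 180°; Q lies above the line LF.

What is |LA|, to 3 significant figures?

46.4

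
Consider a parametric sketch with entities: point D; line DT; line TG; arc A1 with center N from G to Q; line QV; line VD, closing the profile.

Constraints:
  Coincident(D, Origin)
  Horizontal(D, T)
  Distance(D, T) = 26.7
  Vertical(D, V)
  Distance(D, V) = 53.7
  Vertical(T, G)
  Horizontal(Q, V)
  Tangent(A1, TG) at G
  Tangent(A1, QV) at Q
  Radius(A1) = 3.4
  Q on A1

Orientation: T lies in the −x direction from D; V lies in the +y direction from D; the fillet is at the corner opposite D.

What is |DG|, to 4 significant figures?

56.95

D is at the origin; DT is horizontal with |DT| = 26.7 and T on the −x side, so T = (-26.70, 0.000). D and V share the same x with |DV| = 53.7 and V on the +y side, so V = (0.000, 53.70). The virtual corner opposite D is at (-26.70, 53.70). Tangency of A1 to TG means the radius NG is perpendicular to TG and A1 meets QV tangentially, so NQ is at right angles to QV, with radius 3.4, so the center N sits 3.4 in from both sides at N = (-23.30, 50.30). That places the tangent points at G = (-26.70, 50.30) on TG and Q = (-23.30, 53.70) on QV. Then |DG| = |G − D| = 56.95.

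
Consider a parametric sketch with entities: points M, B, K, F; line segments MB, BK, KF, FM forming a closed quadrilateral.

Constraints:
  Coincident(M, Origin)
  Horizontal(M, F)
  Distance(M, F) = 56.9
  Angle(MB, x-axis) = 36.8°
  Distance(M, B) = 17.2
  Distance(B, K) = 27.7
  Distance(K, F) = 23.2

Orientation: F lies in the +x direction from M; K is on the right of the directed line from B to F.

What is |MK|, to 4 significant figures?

35.76

M is at the origin; M and F share the same y with |MF| = 56.9 and F in +x, so F = (56.9, 0). MB runs at 36.8° with |MB| = 17.2, so B = (13.77, 10.30). K is determined by |BK| = 27.7 and |KF| = 23.2 together: it lies at the intersection of circle(B, 27.7) and circle(F, 23.2). With |BF| = 44.34, the foot of the radical line on BF is 24.75 from B and the perpendicular offset is √(27.7² − 24.75²) = 12.43. Taking the right-of-BF solution: K = (34.96, -7.541).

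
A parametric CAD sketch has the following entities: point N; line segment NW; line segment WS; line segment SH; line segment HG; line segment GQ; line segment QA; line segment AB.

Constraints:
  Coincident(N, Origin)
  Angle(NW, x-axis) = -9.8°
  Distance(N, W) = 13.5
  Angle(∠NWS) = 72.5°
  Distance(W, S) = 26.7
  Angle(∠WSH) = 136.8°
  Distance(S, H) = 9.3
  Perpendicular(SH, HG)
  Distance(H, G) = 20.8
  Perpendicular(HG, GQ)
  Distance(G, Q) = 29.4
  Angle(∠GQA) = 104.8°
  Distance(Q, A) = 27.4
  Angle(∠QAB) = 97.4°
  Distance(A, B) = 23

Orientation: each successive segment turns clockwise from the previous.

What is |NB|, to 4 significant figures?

39.31

N is at the origin; NW runs at -9.8° with length 13.5, so W = (13.30, -2.298). ∠NWS = 72.5° gives WS at -117.3° from the x-axis; with |WS| = 26.7, S = (1.057, -26.02). ∠WSH = 136.8° gives SH at -160.5° from the x-axis; with |SH| = 9.3, H = (-7.710, -29.13). SH ⟂ HG, so HG runs at 109.5°; with |HG| = 20.8, G = (-14.65, -9.521). The perpendicularity gives GQ at right angles to HG, so GQ runs at 19.50°; with |GQ| = 29.4, Q = (13.06, 0.2926). ∠GQA = 104.8° gives QA at -55.70° from the x-axis; with |QA| = 27.4, A = (28.50, -22.34). ∠QAB = 97.4° gives AB at -138.3° from the x-axis; with |AB| = 23.0, B = (11.33, -37.64). Then |NB| = |B − N| = 39.31.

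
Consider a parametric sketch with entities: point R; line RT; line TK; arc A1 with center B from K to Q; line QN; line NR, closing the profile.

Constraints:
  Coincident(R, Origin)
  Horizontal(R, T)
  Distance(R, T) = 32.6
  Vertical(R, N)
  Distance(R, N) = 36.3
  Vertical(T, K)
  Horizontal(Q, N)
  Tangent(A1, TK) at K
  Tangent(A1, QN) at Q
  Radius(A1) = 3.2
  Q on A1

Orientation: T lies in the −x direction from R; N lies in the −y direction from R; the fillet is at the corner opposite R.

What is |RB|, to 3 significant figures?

44.3

RN is vertical with |RN| = 36.3 and N on the −y side, so N = (0.00, -36.3). The virtual corner opposite R is at (-32.6, -36.3). Since A1 is tangent to TK there, BK ⟂ TK and the tangent condition forces BQ to be normal to QN, with radius 3.2, so the center B sits 3.2 in from both sides at B = (-29.4, -33.1). Then |RB| = |B − R| = 44.3.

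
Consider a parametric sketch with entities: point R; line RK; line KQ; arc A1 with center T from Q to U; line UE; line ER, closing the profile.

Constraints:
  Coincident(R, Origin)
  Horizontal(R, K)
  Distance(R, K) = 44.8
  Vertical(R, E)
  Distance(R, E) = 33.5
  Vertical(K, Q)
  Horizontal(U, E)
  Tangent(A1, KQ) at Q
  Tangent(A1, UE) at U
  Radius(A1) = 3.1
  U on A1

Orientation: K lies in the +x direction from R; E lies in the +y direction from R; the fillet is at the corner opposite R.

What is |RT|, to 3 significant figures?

51.6

R is at the origin; R and K share the same y with |RK| = 44.8 and K on the +x side, so K = (44.8, 0.00). RE is vertical with |RE| = 33.5 and E on the +y side, so E = (0.00, 33.5). The virtual corner opposite R is at (44.8, 33.5). A1 meets KQ tangentially, so TQ is at right angles to KQ and A1 meets UE tangentially, so TU is at right angles to UE, with radius 3.1, so the center T sits 3.1 in from both sides at T = (41.7, 30.4). Then |RT| = |T − R| = 51.6.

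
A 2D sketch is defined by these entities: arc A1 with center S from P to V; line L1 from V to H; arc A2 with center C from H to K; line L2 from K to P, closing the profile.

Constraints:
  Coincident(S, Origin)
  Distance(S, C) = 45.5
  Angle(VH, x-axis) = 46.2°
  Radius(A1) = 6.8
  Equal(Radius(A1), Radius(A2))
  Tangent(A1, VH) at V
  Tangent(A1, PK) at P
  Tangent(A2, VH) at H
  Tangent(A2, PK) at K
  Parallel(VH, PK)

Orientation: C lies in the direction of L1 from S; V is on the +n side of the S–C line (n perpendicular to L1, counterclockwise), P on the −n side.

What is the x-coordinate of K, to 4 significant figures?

36.40

The slot axis is L1's direction at 46.2°, so u = (cos 46.2°, sin 46.2°) = (0.6921, 0.7218) and n = (−sin 46.2°, cos 46.2°) = (-0.7218, 0.6921). S is at the origin and C lies 45.5 along u from S, so C = 45.5·u = (31.49, 32.84). Tangency of A1 to both parallel lines with radius 6.8 puts V and P at S ± 6.8·n: V = (-4.908, 4.707), P = (4.908, -4.707). Equal radii place H and K the same way about C: H = C + 6.8·n = (26.58, 37.55), K = C − 6.8·n = (36.40, 28.13). So K.x = 36.40.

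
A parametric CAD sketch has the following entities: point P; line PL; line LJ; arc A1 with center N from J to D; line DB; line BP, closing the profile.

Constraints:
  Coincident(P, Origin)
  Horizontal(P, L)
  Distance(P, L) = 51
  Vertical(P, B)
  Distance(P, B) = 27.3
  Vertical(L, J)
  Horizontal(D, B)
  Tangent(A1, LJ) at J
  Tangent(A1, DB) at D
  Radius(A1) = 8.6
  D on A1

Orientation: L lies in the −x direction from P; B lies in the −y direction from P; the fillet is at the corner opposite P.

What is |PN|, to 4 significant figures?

46.34

P is at the origin; PL is horizontal with |PL| = 51.0 and L on the −x side, so L = (-51.00, 0.000). P and B share the same x with |PB| = 27.3 and B on the −y side, so B = (0.000, -27.30). The virtual corner opposite P is at (-51.00, -27.30). Tangency of A1 to LJ means the radius NJ is perpendicular to LJ and tangency of A1 to DB means the radius ND is perpendicular to DB, with radius 8.6, so the center N sits 8.6 in from both sides at N = (-42.40, -18.70). Then |PN| = |N − P| = 46.34.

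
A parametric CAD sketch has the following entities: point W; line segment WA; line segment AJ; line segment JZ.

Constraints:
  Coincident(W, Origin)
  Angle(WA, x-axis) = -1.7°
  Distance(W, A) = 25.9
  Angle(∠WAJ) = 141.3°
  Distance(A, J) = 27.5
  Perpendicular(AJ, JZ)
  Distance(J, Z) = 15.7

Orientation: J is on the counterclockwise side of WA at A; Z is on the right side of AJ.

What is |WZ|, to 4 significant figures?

57.39

W is at the origin; WA runs at -1.7° with length 25.9, so A = 25.9·(cos -1.7°, sin -1.7°) = (25.89, -0.7684). ∠WAJ = 141.3°, so AJ runs at -1.7° + (180° − 141.3°) = 37.00° from the x-axis; with |AJ| = 27.5, J = A + 27.5·(cos 37.00°, sin 37.00°) = (47.85, 15.78). The perpendicularity gives JZ at right angles to AJ; with |JZ| = 15.7 on the right of AJ, Z = J + 15.7·(0.6018, -0.7986) = (57.30, 3.243). Then |WZ| = |Z − W| = 57.39.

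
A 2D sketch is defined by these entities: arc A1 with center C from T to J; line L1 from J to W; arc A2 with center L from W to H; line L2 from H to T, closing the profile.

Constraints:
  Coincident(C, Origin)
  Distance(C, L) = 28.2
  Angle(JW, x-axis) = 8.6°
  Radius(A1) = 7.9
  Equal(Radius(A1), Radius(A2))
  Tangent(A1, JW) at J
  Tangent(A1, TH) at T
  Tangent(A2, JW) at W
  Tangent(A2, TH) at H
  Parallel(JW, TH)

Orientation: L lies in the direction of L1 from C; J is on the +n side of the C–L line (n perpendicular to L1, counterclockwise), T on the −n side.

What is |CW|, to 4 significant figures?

29.29

The slot axis is L1's direction at 8.6°, so u = (cos 8.6°, sin 8.6°) = (0.9888, 0.1495) and n = (−sin 8.6°, cos 8.6°) = (-0.1495, 0.9888). C is at the origin and L lies 28.2 along u from C, so L = 28.2·u = (27.88, 4.217). Tangency of A1 to both parallel lines with radius 7.9 puts J and T at C ± 7.9·n: J = (-1.181, 7.811), T = (1.181, -7.811). Equal radii place W and H the same way about L: W = L + 7.9·n = (26.70, 12.03), H = L − 7.9·n = (29.06, -3.594). Then |CW| = |W − C| = 29.29.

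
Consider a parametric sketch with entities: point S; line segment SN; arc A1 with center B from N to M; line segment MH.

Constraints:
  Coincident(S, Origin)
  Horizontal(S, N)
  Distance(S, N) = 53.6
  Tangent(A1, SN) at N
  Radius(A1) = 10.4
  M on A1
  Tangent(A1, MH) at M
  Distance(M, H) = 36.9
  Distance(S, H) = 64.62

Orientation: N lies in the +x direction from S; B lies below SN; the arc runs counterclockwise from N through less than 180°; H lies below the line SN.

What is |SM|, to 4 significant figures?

44.48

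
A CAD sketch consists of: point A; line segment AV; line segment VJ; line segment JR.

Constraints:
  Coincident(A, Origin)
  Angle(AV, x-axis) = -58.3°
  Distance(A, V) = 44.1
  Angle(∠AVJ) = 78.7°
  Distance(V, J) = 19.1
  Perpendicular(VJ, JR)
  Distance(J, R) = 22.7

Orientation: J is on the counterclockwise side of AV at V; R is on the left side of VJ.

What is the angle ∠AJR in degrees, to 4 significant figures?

13.60°

∠AVJ = 78.7°, so VJ runs at -58.3° + (180° − 78.7°) = 43.00° from the x-axis; with |VJ| = 19.1, J = V + 19.1·(cos 43.00°, sin 43.00°) = (37.14, -24.49). VJ ⟂ JR; with |JR| = 22.7 on the left of VJ, R = J + 22.7·(-0.6820, 0.7314) = (21.66, -7.893). Then cos ∠AJR = JA·JR / (|JA||JR|), giving 13.60°.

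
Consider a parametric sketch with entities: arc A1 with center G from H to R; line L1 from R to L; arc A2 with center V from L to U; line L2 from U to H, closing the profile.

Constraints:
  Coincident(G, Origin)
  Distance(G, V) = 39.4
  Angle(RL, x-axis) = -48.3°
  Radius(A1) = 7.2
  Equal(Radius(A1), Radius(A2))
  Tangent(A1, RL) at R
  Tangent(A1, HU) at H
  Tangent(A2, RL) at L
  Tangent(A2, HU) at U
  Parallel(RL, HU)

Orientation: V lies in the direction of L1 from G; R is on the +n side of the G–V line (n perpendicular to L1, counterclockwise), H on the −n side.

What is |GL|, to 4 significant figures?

40.05

Tangency of A1 to both parallel lines with radius 7.2 puts R and H at G ± 7.2·n: R = (5.376, 4.790), H = (-5.376, -4.790). Equal radii place L and U the same way about V: L = V + 7.2·n = (31.59, -24.63), U = V − 7.2·n = (20.83, -34.21). Then |GL| = |L − G| = 40.05.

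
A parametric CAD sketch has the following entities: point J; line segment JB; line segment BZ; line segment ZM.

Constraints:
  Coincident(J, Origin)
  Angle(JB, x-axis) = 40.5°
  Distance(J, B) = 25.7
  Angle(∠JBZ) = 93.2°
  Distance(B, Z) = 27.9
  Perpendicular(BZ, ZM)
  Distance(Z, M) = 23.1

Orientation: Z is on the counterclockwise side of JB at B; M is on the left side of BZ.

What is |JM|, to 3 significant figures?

29.4

J is at the origin; JB runs at 40.5° with length 25.7, so B = 25.7·(cos 40.5°, sin 40.5°) = (19.5, 16.7). ∠JBZ = 93.2°, so BZ runs at 40.5° + (180° − 93.2°) = 127° from the x-axis; with |BZ| = 27.9, Z = B + 27.9·(cos 127°, sin 127°) = (2.64, 38.9). The perpendicularity gives ZM at right angles to BZ; with |ZM| = 23.1 on the left of BZ, M = Z + 23.1·(-0.795, -0.606) = (-15.7, 24.9). Then |JM| = |M − J| = 29.4.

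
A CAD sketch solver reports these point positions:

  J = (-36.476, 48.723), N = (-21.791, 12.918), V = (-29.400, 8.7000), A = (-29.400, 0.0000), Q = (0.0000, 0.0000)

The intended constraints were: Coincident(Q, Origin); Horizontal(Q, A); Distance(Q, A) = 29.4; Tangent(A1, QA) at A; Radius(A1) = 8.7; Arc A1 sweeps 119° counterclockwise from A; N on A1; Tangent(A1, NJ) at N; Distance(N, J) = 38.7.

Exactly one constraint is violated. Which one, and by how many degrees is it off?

Tangent(A1, NJ) at N — off by 6.70°.

Q = (0.00, 0.00) ✓; Q.y = 0.00, A.y = 0.00 ✓; |QA| = 29.40 ✓; ∠(VA, AQ) = 90.00° ✓; |VA| = 8.700 ✓; bearing(V→N) − bearing(V→A) = 119.0° ✓; |VN| = 8.700 ✓; ∠(VN, NJ) = 96.70° ✗; |NJ| = 38.70 ✓.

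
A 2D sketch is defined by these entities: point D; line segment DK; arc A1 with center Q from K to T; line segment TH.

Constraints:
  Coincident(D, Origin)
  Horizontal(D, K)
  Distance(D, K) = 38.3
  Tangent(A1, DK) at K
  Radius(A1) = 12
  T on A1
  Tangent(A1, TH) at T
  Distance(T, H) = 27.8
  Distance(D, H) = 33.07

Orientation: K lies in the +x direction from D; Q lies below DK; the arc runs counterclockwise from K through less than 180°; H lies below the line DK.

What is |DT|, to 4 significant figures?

28.56

Checks: D.y = 0.00, K.y = 0.00 ✓; ∠(QK, KD) = 90.00° ✓; |QT| = 12.00 ✓; ∠(QT, TH) = 90.00° ✓; |TH| = 27.80 ✓; |DH| = 33.07 ✓.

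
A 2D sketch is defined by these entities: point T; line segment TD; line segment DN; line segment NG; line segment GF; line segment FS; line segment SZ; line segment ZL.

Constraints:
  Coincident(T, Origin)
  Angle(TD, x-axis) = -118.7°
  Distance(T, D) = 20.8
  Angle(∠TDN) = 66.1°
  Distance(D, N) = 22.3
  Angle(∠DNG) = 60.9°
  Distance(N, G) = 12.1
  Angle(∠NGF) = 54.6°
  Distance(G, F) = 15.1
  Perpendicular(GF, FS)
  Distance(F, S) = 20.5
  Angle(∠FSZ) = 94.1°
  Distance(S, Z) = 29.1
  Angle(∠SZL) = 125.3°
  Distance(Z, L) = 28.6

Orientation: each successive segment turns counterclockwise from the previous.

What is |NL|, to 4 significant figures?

40.20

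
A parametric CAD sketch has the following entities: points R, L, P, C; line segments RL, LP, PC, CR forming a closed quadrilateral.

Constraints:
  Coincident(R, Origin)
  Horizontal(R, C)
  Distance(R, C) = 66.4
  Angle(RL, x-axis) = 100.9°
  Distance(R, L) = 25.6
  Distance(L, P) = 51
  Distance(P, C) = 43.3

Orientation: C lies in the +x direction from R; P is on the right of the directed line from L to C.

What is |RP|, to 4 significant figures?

30.25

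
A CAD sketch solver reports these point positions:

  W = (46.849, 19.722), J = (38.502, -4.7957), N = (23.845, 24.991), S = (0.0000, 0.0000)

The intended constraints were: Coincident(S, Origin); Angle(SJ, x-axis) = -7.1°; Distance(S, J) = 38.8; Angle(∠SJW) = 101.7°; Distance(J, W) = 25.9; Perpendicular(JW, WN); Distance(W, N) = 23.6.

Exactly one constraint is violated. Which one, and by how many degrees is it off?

Perpendicular(JW, WN) — off by 5.90°.

S = (0.00, 0.00) ✓; SJ at -7.100° ✓; |SJ| = 38.80 ✓; ∠SJW = 101.7° ✓; |JW| = 25.90 ✓; ∠(JW, WN) = 95.90° ✗; |WN| = 23.60 ✓.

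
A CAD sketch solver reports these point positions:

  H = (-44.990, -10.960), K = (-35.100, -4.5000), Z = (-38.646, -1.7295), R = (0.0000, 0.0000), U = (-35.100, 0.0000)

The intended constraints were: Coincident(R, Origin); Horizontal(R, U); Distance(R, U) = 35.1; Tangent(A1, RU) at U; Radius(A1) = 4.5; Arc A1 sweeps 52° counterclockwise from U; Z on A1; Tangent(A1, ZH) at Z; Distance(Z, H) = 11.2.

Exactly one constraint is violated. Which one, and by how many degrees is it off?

Tangent(A1, ZH) at Z — off by 3.50°.

R = (0.00, 0.00) ✓; R.y = 0.00, U.y = 0.00 ✓; |RU| = 35.10 ✓; ∠(KU, UR) = 90.00° ✓; |KU| = 4.500 ✓; bearing(K→Z) − bearing(K→U) = 52.00° ✓; |KZ| = 4.500 ✓; ∠(KZ, ZH) = 86.50° ✗; |ZH| = 11.20 ✓.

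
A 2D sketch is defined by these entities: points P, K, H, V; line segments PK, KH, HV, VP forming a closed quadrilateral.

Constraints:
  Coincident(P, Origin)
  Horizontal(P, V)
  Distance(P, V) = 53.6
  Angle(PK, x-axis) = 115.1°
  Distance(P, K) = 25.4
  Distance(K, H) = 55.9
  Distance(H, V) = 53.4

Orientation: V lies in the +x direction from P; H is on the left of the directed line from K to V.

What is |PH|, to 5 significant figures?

63.347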